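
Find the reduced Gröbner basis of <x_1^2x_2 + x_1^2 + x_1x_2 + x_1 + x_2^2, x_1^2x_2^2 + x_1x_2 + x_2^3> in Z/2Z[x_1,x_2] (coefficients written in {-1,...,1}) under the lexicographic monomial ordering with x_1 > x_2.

G = {x_1^2 + x_1 + x_2^5 + x_2^3 + x_2^2, x_1x_2 + x_2^4 + x_2^3, x_2^6 + x_2^5 + x_2^4}

f_1 = x_1^2x_2 + x_1^2 + x_1x_2 + x_1 + x_2^2, LT = x_1^2x_2.
f_2 = x_1^2x_2^2 + x_1x_2 + x_2^3, LT = x_1^2x_2^2.

S(f_1,f_2): lcm = x_1^2x_2^2. S = x_1^2x_2 + x_1x_2^2.
  leading term x_1^2x_2: subtract (1)·f_1 from x_1^2x_2 + x_1x_2^2 → x_1^2 + x_1x_2^2 + x_1x_2 + x_1 + x_2^2
  leading term x_1^2: no divisor's leading term divides it; move x_1^2 to the remainder.
  leading term x_1x_2^2: no divisor's leading term divides it; move x_1x_2^2 to the remainder.
  leading term x_1x_2: no divisor's leading term divides it; move x_1x_2 to the remainder.
  leading term x_1: no divisor's leading term divides it; move x_1 to the remainder.
  leading term x_2^2: no divisor's leading term divides it; move x_2^2 to the remainder.
  remainder x_1^2 + x_1x_2^2 + x_1x_2 + x_1 + x_2^2 ≠ 0; add g_3 = x_1^2 + x_1x_2^2 + x_1x_2 + x_1 + x_2^2 to the basis.

S(f_1,g_3): lcm = x_1^2x_2. S = x_1^2 + x_1x_2^3 + x_1x_2^2 + x_1 + x_2^3 + x_2^2.
  leading term x_1^2: subtract (1)·g_3 from x_1^2 + x_1x_2^3 + x_1x_2^2 + x_1 + x_2^3 + x_2^2 → x_1x_2^3 + x_1x_2 + x_2^3
  leading term x_1x_2^3: no divisor's leading term divides it; move x_1x_2^3 to the remainder.
  leading term x_1x_2: no divisor's leading term divides it; move x_1x_2 to the remainder.
  leading term x_2^3: no divisor's leading term divides it; move x_2^3 to the remainder.
  remainder x_1x_2^3 + x_1x_2 + x_2^3 ≠ 0; add g_4 = x_1x_2^3 + x_1x_2 + x_2^3 to the basis.

S(f_1,g_4): lcm = x_1^2x_2^3. S = x_1^2x_2^2 + x_1^2x_2 + x_1x_2^2 + x_2^4.
  leading term x_1^2x_2^2: subtract (x_2)·f_1 from x_1^2x_2^2 + x_1^2x_2 + x_1x_2^2 + x_2^4 → x_1x_2 + x_2^4 + x_2^3
  leading term x_1x_2: no divisor's leading term divides it; move x_1x_2 to the remainder.
  leading term x_2^4: no divisor's leading term divides it; move x_2^4 to the remainder.
  leading term x_2^3: no divisor's leading term divides it; move x_2^3 to the remainder.
  remainder x_1x_2 + x_2^4 + x_2^3 ≠ 0; add g_5 = x_1x_2 + x_2^4 + x_2^3 to the basis.

S(g_4,g_5): lcm = x_1x_2^3. S = x_1x_2 + x_2^6 + x_2^5 + x_2^3.
  leading term x_1x_2: subtract (1)·g_5 from x_1x_2 + x_2^6 + x_2^5 + x_2^3 → x_2^6 + x_2^5 + x_2^4
  leading term x_2^6: no divisor's leading term divides it; move x_2^6 to the remainder.
  leading term x_2^5: no divisor's leading term divides it; move x_2^5 to the remainder.
  leading term x_2^4: no divisor's leading term divides it; move x_2^4 to the remainder.
  remainder x_2^6 + x_2^5 + x_2^4 ≠ 0; add g_6 = x_2^6 + x_2^5 + x_2^4 to the basis.

The other S-polynomials (S(f_2,g_3), S(f_2,g_4), S(g_3,g_4), S(f_1,g_5), S(f_2,g_5), S(g_3,g_5), S(f_1,g_6), S(f_2,g_6), S(g_3,g_6), S(g_4,g_6), S(g_5,g_6)) all reduce to 0 modulo the current basis, so we have a Gröbner basis.
Inter-reduce: drop elements whose leading term is divisible by another's, tail-reduce, and make monic.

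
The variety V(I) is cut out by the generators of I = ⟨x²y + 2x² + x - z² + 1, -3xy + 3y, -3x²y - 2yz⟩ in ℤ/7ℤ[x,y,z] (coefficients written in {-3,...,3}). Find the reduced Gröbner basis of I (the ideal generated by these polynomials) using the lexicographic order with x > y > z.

f_1 = x²y + 2x² + x - z² + 1, LT = x²y.
f_2 = -3xy + 3y, LT = xy.
f_3 = -3x²y - 2yz, LT = x²y.

S(f_1,f_2): lcm = x²y. S = 2x² + xy + x - z² + 1.
  leading term x²: no divisor's leading term divides it; move 2x² to the remainder.
  leading term xy: subtract (2)·f_2 from xy + x - z² + 1 → x + y - z² + 1
  leading term x: no divisor's leading term divides it; move x to the remainder.
  leading term y: no divisor's leading term divides it; move y to the remainder.
  leading term z²: no divisor's leading term divides it; move -z² to the remainder.
  leading term 1: no divisor's leading term divides it; move 1 to the remainder.
  remainder 2x² + x + y - z² + 1 ≠ 0; add g_4 = 2x² + x + y - z² + 1 to the basis.

S(f_1,f_3): lcm = x²y. S = 2x² + x - 3yz - z² + 1.
  leading term x²: subtract (1)·g_4 from 2x² + x - 3yz - z² + 1 → -3yz - y
  leading term yz: no divisor's leading term divides it; move -3yz to the remainder.
  leading term y: no divisor's leading term divides it; move -y to the remainder.
  remainder -3yz - y ≠ 0; add g_5 = -3yz - y to the basis.

S(f_1,g_4): lcm = x²y. S = 2x² + 3xy + x + 3y² - 3yz² + 3y - z² + 1.
  leading term x²: subtract (1)·g_4 from 2x² + 3xy + x + 3y² - 3yz² + 3y - z² + 1 → 3xy + 3y² - 3yz² + 2y
  leading term xy: subtract (-1)·f_2 from 3xy + 3y² - 3yz² + 2y → 3y² - 3yz² - 2y
  leading term y²: no divisor's leading term divides it; move 3y² to the remainder.
  leading term yz²: subtract (z)·g_5 from -3yz² - 2y → yz - 2y
  leading term yz: subtract (2)·g_5 from yz - 2y → 0
  remainder 3y² ≠ 0; add g_6 = 3y² to the basis.

The other S-polynomials (S(f_2,f_3), S(f_2,g_4), S(f_3,g_4), S(f_1,g_5), S(f_2,g_5), S(f_3,g_5), S(g_4,g_5), S(f_1,g_6), S(f_2,g_6), S(f_3,g_6), S(g_4,g_6), S(g_5,g_6)) all reduce to 0 modulo the current basis, so we have a Gröbner basis.
Inter-reduce: drop elements whose leading term is divisible by another's, tail-reduce, and make monic.

G = {x² - 3x - 3y + 3z² - 3, xy - y, y², yz - 2y}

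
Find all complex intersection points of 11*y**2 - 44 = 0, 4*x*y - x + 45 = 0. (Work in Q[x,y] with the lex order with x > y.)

Compute a lex Gröbner basis by Buchberger's algorithm.
f_1 = 11*y**2 - 44, LT = y**2.
f_2 = 4*x*y - x + 45, LT = x*y.

S(f_1,f_2): lcm = x*y**2. S = 1/4*x*y - 4*x - 45/4*y.
  reduce S modulo (f_1, f_2):
  remainder -63/16*x - 45/4*y - 45/16 ≠ 0; add h_3 = -63/16*x - 45/4*y - 45/16 to the basis.

The other S-polynomials (S(f_1,h_3), S(f_2,h_3)) all reduce to 0 modulo the current basis, so we have a Gröbner basis.
Inter-reduce: drop elements whose leading term is divisible by another's, tail-reduce, and make monic.
Reduced Gröbner basis: {x + 20/7*y + 5/7, y**2 - 4}.

From the last basis element, y**2 - 4 = 0, so y takes values in {-2, 2}. Each choice, substituted upward through the basis, yields the corresponding point(s) of the solution set.
  y = -2: the earlier basis element becomes x - 5 = 0, giving x = 5 — point (5, -2).
  y = 2: the earlier basis element becomes x + 45/7 = 0, giving x = -45/7 — point (-45/7, 2).

{(5, -2), (-45/7, 2)}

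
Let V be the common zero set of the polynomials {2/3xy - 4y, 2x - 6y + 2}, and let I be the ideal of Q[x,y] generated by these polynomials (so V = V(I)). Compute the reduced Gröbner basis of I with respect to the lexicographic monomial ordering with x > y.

G = {x - 3y + 1, y^2 - 7/3y}

f_1 = 2/3xy - 4y, LT = xy.
f_2 = 2x - 6y + 2, LT = x.

S(f_1,f_2): lcm = xy. S = 3y^2 - 7y.
  leading term y^2: no divisor's leading term divides it; move 3y^2 to the remainder.
  leading term y: no divisor's leading term divides it; move -7y to the remainder.
  remainder 3y^2 - 7y ≠ 0; add g_3 = 3y^2 - 7y to the basis.

The other S-polynomials (S(f_1,g_3), S(f_2,g_3)) all reduce to 0 modulo the current basis, so we have a Gröbner basis.
Inter-reduce: drop elements whose leading term is divisible by another's, tail-reduce, and make monic.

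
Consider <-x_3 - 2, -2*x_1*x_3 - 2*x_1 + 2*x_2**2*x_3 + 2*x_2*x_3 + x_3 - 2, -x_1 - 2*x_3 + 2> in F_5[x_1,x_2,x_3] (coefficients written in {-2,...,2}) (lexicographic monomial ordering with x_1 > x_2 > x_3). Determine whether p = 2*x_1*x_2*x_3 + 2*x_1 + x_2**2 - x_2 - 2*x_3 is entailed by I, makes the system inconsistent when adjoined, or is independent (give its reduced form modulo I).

2*x_1*x_2*x_3 + 2*x_1 + x_2**2 - x_2 - 2*x_3 is independent of I; its normal form modulo I is -x_2 - 2.

First compute the reduced Gröbner basis of I by Buchberger's algorithm.
f_1 = -x_3 - 2, LT = x_3.
f_2 = -2*x_1*x_3 - 2*x_1 + 2*x_2**2*x_3 + 2*x_2*x_3 + x_3 - 2, LT = x_1*x_3.
f_3 = -x_1 - 2*x_3 + 2, LT = x_1.

S(f_1,f_2): lcm = x_1*x_3. S = x_1 + x_2**2*x_3 + x_2*x_3 - 2*x_3 - 1.
  leading term x_1: subtract (-1)·f_3 from x_1 + x_2**2*x_3 + x_2*x_3 - 2*x_3 - 1 → x_2**2*x_3 + x_2*x_3 + x_3 + 1
  leading term x_2**2*x_3: subtract (-x_2**2)·f_1 from x_2**2*x_3 + x_2*x_3 + x_3 + 1 → -2*x_2**2 + x_2*x_3 + x_3 + 1
  leading term x_2**2: no divisor's leading term divides it; move -2*x_2**2 to the remainder.
  leading term x_2*x_3: subtract (-x_2)·f_1 from x_2*x_3 + x_3 + 1 → -2*x_2 + x_3 + 1
  leading term x_2: no divisor's leading term divides it; move -2*x_2 to the remainder.
  leading term x_3: subtract (-1)·f_1 from x_3 + 1 → -1
  leading term 1: no divisor's leading term divides it; move -1 to the remainder.
  remainder -2*x_2**2 - 2*x_2 - 1 ≠ 0; add h_4 = -2*x_2**2 - 2*x_2 - 1 to the basis.

The other S-polynomials (S(f_1,f_3), S(f_2,f_3), S(f_1,h_4), S(f_2,h_4), S(f_3,h_4)) all reduce to 0 modulo the current basis, so we have a Gröbner basis.
Inter-reduce: drop elements whose leading term is divisible by another's, tail-reduce, and make monic.
Reduced Gröbner basis: {x_1 - 1, x_2**2 + x_2 - 2, x_3 + 2}.
Label its elements g_1 = x_1 - 1, g_2 = x_2**2 + x_2 - 2, g_3 = x_3 + 2.

Reduce p = 2*x_1*x_2*x_3 + 2*x_1 + x_2**2 - x_2 - 2*x_3 modulo G:
  leading term x_1*x_2*x_3: subtract (2*x_2*x_3)·g_1 from 2*x_1*x_2*x_3 + 2*x_1 + x_2**2 - x_2 - 2*x_3 → 2*x_1 + x_2**2 + 2*x_2*x_3 - x_2 - 2*x_3
  leading term x_1: subtract (2)·g_1 from 2*x_1 + x_2**2 + 2*x_2*x_3 - x_2 - 2*x_3 → x_2**2 + 2*x_2*x_3 - x_2 - 2*x_3 + 2
  leading term x_2**2: subtract (1)·g_2 from x_2**2 + 2*x_2*x_3 - x_2 - 2*x_3 + 2 → 2*x_2*x_3 - 2*x_2 - 2*x_3 - 1
  leading term x_2*x_3: subtract (2*x_2)·g_3 from 2*x_2*x_3 - 2*x_2 - 2*x_3 - 1 → -x_2 - 2*x_3 - 1
  leading term x_2: no divisor's leading term divides it; move -x_2 to the remainder.
  leading term x_3: subtract (-2)·g_3 from -2*x_3 - 1 → -2
  leading term 1: no divisor's leading term divides it; move -2 to the remainder.
  normal form = -x_2 - 2.
The normal form is nonzero, so p ∉ I. Since p minus its normal form lies in I, I + (p) = I + (r) where r = -x_2 - 2; decide whether this ideal is the whole ring.
Run Buchberger on G together with r (pairs among the g_i already reduce to 0 since G is a Gröbner basis):
g_1 = x_1 - 1, LT = x_1.
g_2 = x_2**2 + x_2 - 2, LT = x_2**2.
g_3 = x_3 + 2, LT = x_3.
r = -x_2 - 2, LT = x_2.

The S-polynomials (S(g_1,g_2), S(g_1,g_3), S(g_1,r), S(g_2,g_3), S(g_2,r), S(g_3,r)) all reduce to 0 modulo the current basis, so we have a Gröbner basis.
Inter-reduce: drop elements whose leading term is divisible by another's, tail-reduce, and make monic.
Reduced Gröbner basis: {x_1 - 1, x_2 + 2, x_3 + 2}.
The reduced Gröbner basis of I + (p) is {x_1 - 1, x_2 + 2, x_3 + 2} ≠ {1}, a proper ideal, so the enlarged system stays consistent: p is independent of I, with normal form -x_2 - 2.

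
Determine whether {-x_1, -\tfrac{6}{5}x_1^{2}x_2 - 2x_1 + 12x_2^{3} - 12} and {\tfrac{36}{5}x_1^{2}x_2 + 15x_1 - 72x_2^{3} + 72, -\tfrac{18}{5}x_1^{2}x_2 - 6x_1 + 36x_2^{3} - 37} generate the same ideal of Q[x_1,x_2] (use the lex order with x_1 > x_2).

No, the ideals differ.

For a fixed monomial order, each ideal has a unique reduced Gröbner basis; comparing bases decides equality.
Buchberger on the first generating set:
f_1 = -x_1, LT = x_1.
f_2 = -\tfrac{6}{5}x_1^{2}x_2 - 2x_1 + 12x_2^{3} - 12, LT = x_1^{2}x_2.

S(f_1,f_2): lcm = x_1^{2}x_2. S = -\tfrac{5}{3}x_1 + 10x_2^{3} - 10.
  reduce S modulo (f_1, f_2):
  remainder 10x_2^{3} - 10 ≠ 0; add g_3 = 10x_2^{3} - 10 to the basis.

The other S-polynomials (S(f_1,g_3), S(f_2,g_3)) all reduce to 0 modulo the current basis, so we have a Gröbner basis.
Inter-reduce: drop elements whose leading term is divisible by another's, tail-reduce, and make monic.
Reduced Gröbner basis: {x_1, x_2^{3} - 1}.

Buchberger on the second generating set:
h_1 = \tfrac{36}{5}x_1^{2}x_2 + 15x_1 - 72x_2^{3} + 72, LT = x_1^{2}x_2.
h_2 = -\tfrac{18}{5}x_1^{2}x_2 - 6x_1 + 36x_2^{3} - 37, LT = x_1^{2}x_2.

S(h_1,h_2): lcm = x_1^{2}x_2. S = \tfrac{5}{12}x_1 - \tfrac{5}{18}.
  reduce S modulo (h_1, h_2):
  remainder \tfrac{5}{12}x_1 - \tfrac{5}{18} ≠ 0; add k_3 = \tfrac{5}{12}x_1 - \tfrac{5}{18} to the basis.

S(h_1,k_3): lcm = x_1^{2}x_2. S = \tfrac{2}{3}x_1x_2 + \tfrac{25}{12}x_1 - 10x_2^{3} + 10.
  reduce S modulo (h_1, h_2, k_3):
  remainder -10x_2^{3} + \tfrac{4}{9}x_2 + \tfrac{205}{18} ≠ 0; add k_4 = -10x_2^{3} + \tfrac{4}{9}x_2 + \tfrac{205}{18} to the basis.

The other S-polynomials (S(h_2,k_3), S(h_1,k_4), S(h_2,k_4), S(k_3,k_4)) all reduce to 0 modulo the current basis, so we have a Gröbner basis.
Inter-reduce: drop elements whose leading term is divisible by another's, tail-reduce, and make monic.
Reduced Gröbner basis: {x_1 - \tfrac{2}{3}, x_2^{3} - \tfrac{2}{45}x_2 - \tfrac{41}{36}}.

The bases are distinct; the ideals are different.
The choice of monomial ordering does not affect the verdict — as long as both bases are computed under the same ordering, their equality decides ideal equality.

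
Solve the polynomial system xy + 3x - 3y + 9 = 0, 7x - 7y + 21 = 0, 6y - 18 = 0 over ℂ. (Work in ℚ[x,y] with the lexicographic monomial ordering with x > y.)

{(0, 3)}

Compute a lex Gröbner basis by Buchberger's algorithm.
f_1 = xy + 3x - 3y + 9, LT = xy.
f_2 = 7x - 7y + 21, LT = x.
f_3 = 6y - 18, LT = y.

The S-polynomials (S(f_1,f_2), S(f_1,f_3), S(f_2,f_3)) all reduce to 0 modulo the current basis, so we have a Gröbner basis.
Inter-reduce: drop elements whose leading term is divisible by another's, tail-reduce, and make monic.
Reduced Gröbner basis: {x, y - 3}.

Elimination: the polynomial y - 3 lies in the elimination ideal for y, so y ∈ {3}. For each such y, the remaining basis elements (now univariate) give the rest of the solution.
  y = 3: the earlier basis element becomes x = 0, giving x = 0 — point (0, 3).
Substituting each solution back into the original system confirms all equations vanish.
Zero-dimensionality of the ideal guarantees finitely many solutions over ℂ.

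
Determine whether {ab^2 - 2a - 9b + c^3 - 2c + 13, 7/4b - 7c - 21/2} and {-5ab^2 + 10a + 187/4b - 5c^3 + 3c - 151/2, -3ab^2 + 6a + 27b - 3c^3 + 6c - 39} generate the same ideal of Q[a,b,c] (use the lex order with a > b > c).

Yes, the ideals are equal.

Since reduced Gröbner bases are canonical representatives of ideals under a given ordering, it suffices to compute and compare them.
Buchberger on the first generating set:
f_1 = ab^2 - 2a - 9b + c^3 - 2c + 13, LT = ab^2.
f_2 = 7/4b - 7c - 21/2, LT = b.

S(f_1,f_2): lcm = ab^2. S = 4abc + 6ab - 2a - 9b + c^3 - 2c + 13.
  leading term abc: subtract (16/7ac)·f_2 from 4abc + 6ab - 2a - 9b + c^3 - 2c + 13 → 6ab + 16ac^2 + 24ac - 2a - 9b + c^3 - 2c + 13
  leading term ab: subtract (24/7a)·f_2 from 6ab + 16ac^2 + 24ac - 2a - 9b + c^3 - 2c + 13 → 16ac^2 + 48ac + 34a - 9b + c^3 - 2c + 13
  leading term ac^2: no divisor's leading term divides it; move 16ac^2 to the remainder.
  leading term ac: no divisor's leading term divides it; move 48ac to the remainder.
  leading term a: no divisor's leading term divides it; move 34a to the remainder.
  leading term b: subtract (-36/7)·f_2 from -9b + c^3 - 2c + 13 → c^3 - 38c - 41
  leading term c^3: no divisor's leading term divides it; move c^3 to the remainder.
  leading term c: no divisor's leading term divides it; move -38c to the remainder.
  leading term 1: no divisor's leading term divides it; move -41 to the remainder.
  remainder 16ac^2 + 48ac + 34a + c^3 - 38c - 41 ≠ 0; add g_3 = 16ac^2 + 48ac + 34a + c^3 - 38c - 41 to the basis.

The other S-polynomials (S(f_1,g_3), S(f_2,g_3)) all reduce to 0 modulo the current basis, so we have a Gröbner basis.
Inter-reduce: drop elements whose leading term is divisible by another's, tail-reduce, and make monic.
Reduced Gröbner basis: {ac^2 + 3ac + 17/8a + 1/16c^3 - 19/8c - 41/16, b - 4c - 6}.

Buchberger on the second generating set:
h_1 = -5ab^2 + 10a + 187/4b - 5c^3 + 3c - 151/2, LT = ab^2.
h_2 = -3ab^2 + 6a + 27b - 3c^3 + 6c - 39, LT = ab^2.

S(h_1,h_2): lcm = ab^2. S = -7/20b + 7/5c + 21/10.
  leading term b: no divisor's leading term divides it; move -7/20b to the remainder.
  leading term c: no divisor's leading term divides it; move 7/5c to the remainder.
  leading term 1: no divisor's leading term divides it; move 21/10 to the remainder.
  remainder -7/20b + 7/5c + 21/10 ≠ 0; add k_3 = -7/20b + 7/5c + 21/10 to the basis.

S(h_1,k_3): lcm = ab^2. S = 4abc + 6ab - 2a - 187/20b + c^3 - 3/5c + 151/10.
  leading term abc: subtract (-80/7ac)·k_3 from 4abc + 6ab - 2a - 187/20b + c^3 - 3/5c + 151/10 → 6ab + 16ac^2 + 24ac - 2a - 187/20b + c^3 - 3/5c + 151/10
  leading term ab: subtract (-120/7a)·k_3 from 6ab + 16ac^2 + 24ac - 2a - 187/20b + c^3 - 3/5c + 151/10 → 16ac^2 + 48ac + 34a - 187/20b + c^3 - 3/5c + 151/10
  leading term ac^2: no divisor's leading term divides it; move 16ac^2 to the remainder.
  leading term ac: no divisor's leading term divides it; move 48ac to the remainder.
  leading term a: no divisor's leading term divides it; move 34a to the remainder.
  leading term b: subtract (187/7)·k_3 from -187/20b + c^3 - 3/5c + 151/10 → c^3 - 38c - 41
  leading term c^3: no divisor's leading term divides it; move c^3 to the remainder.
  leading term c: no divisor's leading term divides it; move -38c to the remainder.
  leading term 1: no divisor's leading term divides it; move -41 to the remainder.
  remainder 16ac^2 + 48ac + 34a + c^3 - 38c - 41 ≠ 0; add k_4 = 16ac^2 + 48ac + 34a + c^3 - 38c - 41 to the basis.

The other S-polynomials (S(h_2,k_3), S(h_1,k_4), S(h_2,k_4), S(k_3,k_4)) all reduce to 0 modulo the current basis, so we have a Gröbner basis.
Inter-reduce: drop elements whose leading term is divisible by another's, tail-reduce, and make monic.
Reduced Gröbner basis: {ac^2 + 3ac + 17/8a + 1/16c^3 - 19/8c - 41/16, b - 4c - 6}.

These coincide, so the ideals are equal.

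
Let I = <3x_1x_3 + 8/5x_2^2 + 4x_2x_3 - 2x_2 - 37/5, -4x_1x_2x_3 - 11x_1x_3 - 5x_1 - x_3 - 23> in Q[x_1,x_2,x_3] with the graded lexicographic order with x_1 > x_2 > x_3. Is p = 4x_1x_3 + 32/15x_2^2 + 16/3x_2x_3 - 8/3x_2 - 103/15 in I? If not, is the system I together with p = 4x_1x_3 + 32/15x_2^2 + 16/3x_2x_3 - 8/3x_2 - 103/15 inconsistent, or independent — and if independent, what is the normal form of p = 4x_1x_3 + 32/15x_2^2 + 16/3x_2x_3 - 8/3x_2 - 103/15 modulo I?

Adjoining 4x_1x_3 + 32/15x_2^2 + 16/3x_2x_3 - 8/3x_2 - 103/15 makes the ideal the whole ring: the system is inconsistent.

First compute the reduced Gröbner basis of I by Buchberger's algorithm.
f_1 = 3x_1x_3 + 8/5x_2^2 + 4x_2x_3 - 2x_2 - 37/5, LT = x_1x_3.
f_2 = -4x_1x_2x_3 - 11x_1x_3 - 5x_1 - x_3 - 23, LT = x_1x_2x_3.

S(f_1,f_2): lcm = x_1x_2x_3. S = 8/15x_2^3 + 4/3x_2^2x_3 - 11/4x_1x_3 - 2/3x_2^2 - 5/4x_1 - 37/15x_2 - 1/4x_3 - 23/4.
  leading term x_2^3: no divisor's leading term divides it; move 8/15x_2^3 to the remainder.
  leading term x_2^2x_3: no divisor's leading term divides it; move 4/3x_2^2x_3 to the remainder.
  leading term x_1x_3: subtract (-11/12)·f_1 from -11/4x_1x_3 - 2/3x_2^2 - 5/4x_1 - 37/15x_2 - 1/4x_3 - 23/4 → 4/5x_2^2 + 11/3x_2x_3 - 5/4x_1 - 43/10x_2 - 1/4x_3 - 188/15
  leading term x_2^2: no divisor's leading term divides it; move 4/5x_2^2 to the remainder.
  leading term x_2x_3: no divisor's leading term divides it; move 11/3x_2x_3 to the remainder.
  leading term x_1: no divisor's leading term divides it; move -5/4x_1 to the remainder.
  leading term x_2: no divisor's leading term divides it; move -43/10x_2 to the remainder.
  leading term x_3: no divisor's leading term divides it; move -1/4x_3 to the remainder.
  leading term 1: no divisor's leading term divides it; move -188/15 to the remainder.
  remainder 8/15x_2^3 + 4/3x_2^2x_3 + 4/5x_2^2 + 11/3x_2x_3 - 5/4x_1 - 43/10x_2 - 1/4x_3 - 188/15 ≠ 0; add h_3 = 8/15x_2^3 + 4/3x_2^2x_3 + 4/5x_2^2 + 11/3x_2x_3 - 5/4x_1 - 43/10x_2 - 1/4x_3 - 188/15 to the basis.

S(f_1,h_3): leading monomials are coprime, so the S-polynomial reduces to 0 (Buchberger's first criterion).
S(f_2,h_3): lcm = x_1x_2^3x_3. S = -5/2x_1x_2^2x_3^2 + 5/4x_1x_2^2x_3 - 55/8x_1x_2x_3^2 + 75/32x_1^2x_3 + 5/4x_1x_2^2 + 129/16x_1x_2x_3 + 15/32x_1x_3^2 + 1/4x_2^2x_3 + 47/2x_1x_3 + 23/4x_2^2.
  leading term x_1x_2^2x_3^2: subtract (-5/6x_2^2x_3)·f_1 from -5/2x_1x_2^2x_3^2 + 5/4x_1x_2^2x_3 - 55/8x_1x_2x_3^2 + 75/32x_1^2x_3 + 5/4x_1x_2^2 + 129/16x_1x_2x_3 + 15/32x_1x_3^2 + 1/4x_2^2x_3 + 47/2x_1x_3 + 23/4x_2^2 → 4/3x_2^4x_3 + 10/3x_2^3x_3^2 + 5/4x_1x_2^2x_3 - 55/8x_1x_2x_3^2 - 5/3x_2^3x_3 + 75/32x_1^2x_3 + 5/4x_1x_2^2 + 129/16x_1x_2x_3 + 15/32x_1x_3^2 - 71/12x_2^2x_3 + 47/2x_1x_3 + 23/4x_2^2
  leading term x_2^4x_3: subtract (5/2x_2x_3)·h_3 from 4/3x_2^4x_3 + 10/3x_2^3x_3^2 + 5/4x_1x_2^2x_3 - 55/8x_1x_2x_3^2 - 5/3x_2^3x_3 + 75/32x_1^2x_3 + 5/4x_1x_2^2 + 129/16x_1x_2x_3 + 15/32x_1x_3^2 - 71/12x_2^2x_3 + 47/2x_1x_3 + 23/4x_2^2 → 5/4x_1x_2^2x_3 - 55/8x_1x_2x_3^2 - 11/3x_2^3x_3 - 55/6x_2^2x_3^2 + 75/32x_1^2x_3 + 5/4x_1x_2^2 + 179/16x_1x_2x_3 + 15/32x_1x_3^2 + 29/6x_2^2x_3 + 5/8x_2x_3^2 + 47/2x_1x_3 + 23/4x_2^2 + 94/3x_2x_3
  leading term x_1x_2^2x_3: subtract (5/12x_2^2)·f_1 from 5/4x_1x_2^2x_3 - 55/8x_1x_2x_3^2 - 11/3x_2^3x_3 - 55/6x_2^2x_3^2 + 75/32x_1^2x_3 + 5/4x_1x_2^2 + 179/16x_1x_2x_3 + 15/32x_1x_3^2 + 29/6x_2^2x_3 + 5/8x_2x_3^2 + 47/2x_1x_3 + 23/4x_2^2 + 94/3x_2x_3 → -55/8x_1x_2x_3^2 - 2/3x_2^4 - 16/3x_2^3x_3 - 55/6x_2^2x_3^2 + 75/32x_1^2x_3 + 5/4x_1x_2^2 + 179/16x_1x_2x_3 + 15/32x_1x_3^2 + 5/6x_2^3 + 29/6x_2^2x_3 + 5/8x_2x_3^2 + 47/2x_1x_3 + 53/6x_2^2 + 94/3x_2x_3
  leading term x_1x_2x_3^2: subtract (-55/24x_2x_3)·f_1 from -55/8x_1x_2x_3^2 - 2/3x_2^4 - 16/3x_2^3x_3 - 55/6x_2^2x_3^2 + 75/32x_1^2x_3 + 5/4x_1x_2^2 + 179/16x_1x_2x_3 + 15/32x_1x_3^2 + 5/6x_2^3 + 29/6x_2^2x_3 + 5/8x_2x_3^2 + 47/2x_1x_3 + 53/6x_2^2 + 94/3x_2x_3 → -2/3x_2^4 - 5/3x_2^3x_3 + 75/32x_1^2x_3 + 5/4x_1x_2^2 + 179/16x_1x_2x_3 + 15/32x_1x_3^2 + 5/6x_2^3 + 1/4x_2^2x_3 + 5/8x_2x_3^2 + 47/2x_1x_3 + 53/6x_2^2 + 115/8x_2x_3
  leading term x_2^4: subtract (-5/4x_2)·h_3 from -2/3x_2^4 - 5/3x_2^3x_3 + 75/32x_1^2x_3 + 5/4x_1x_2^2 + 179/16x_1x_2x_3 + 15/32x_1x_3^2 + 5/6x_2^3 + 1/4x_2^2x_3 + 5/8x_2x_3^2 + 47/2x_1x_3 + 53/6x_2^2 + 115/8x_2x_3 → 75/32x_1^2x_3 + 5/4x_1x_2^2 + 179/16x_1x_2x_3 + 15/32x_1x_3^2 + 11/6x_2^3 + 29/6x_2^2x_3 + 5/8x_2x_3^2 - 25/16x_1x_2 + 47/2x_1x_3 + 83/24x_2^2 + 225/16x_2x_3 - 47/3x_2
  leading term x_1^2x_3: subtract (25/32x_1)·f_1 from 75/32x_1^2x_3 + 5/4x_1x_2^2 + 179/16x_1x_2x_3 + 15/32x_1x_3^2 + 11/6x_2^3 + 29/6x_2^2x_3 + 5/8x_2x_3^2 - 25/16x_1x_2 + 47/2x_1x_3 + 83/24x_2^2 + 225/16x_2x_3 - 47/3x_2 → 129/16x_1x_2x_3 + 15/32x_1x_3^2 + 11/6x_2^3 + 29/6x_2^2x_3 + 5/8x_2x_3^2 + 47/2x_1x_3 + 83/24x_2^2 + 225/16x_2x_3 + 185/32x_1 - 47/3x_2
  leading term x_1x_2x_3: subtract (43/16x_2)·f_1 from 129/16x_1x_2x_3 + 15/32x_1x_3^2 + 11/6x_2^3 + 29/6x_2^2x_3 + 5/8x_2x_3^2 + 47/2x_1x_3 + 83/24x_2^2 + 225/16x_2x_3 + 185/32x_1 - 47/3x_2 → 15/32x_1x_3^2 - 37/15x_2^3 - 71/12x_2^2x_3 + 5/8x_2x_3^2 + 47/2x_1x_3 + 53/6x_2^2 + 225/16x_2x_3 + 185/32x_1 + 1013/240x_2
  leading term x_1x_3^2: subtract (5/32x_3)·f_1 from 15/32x_1x_3^2 - 37/15x_2^3 - 71/12x_2^2x_3 + 5/8x_2x_3^2 + 47/2x_1x_3 + 53/6x_2^2 + 225/16x_2x_3 + 185/32x_1 + 1013/240x_2 → -37/15x_2^3 - 37/6x_2^2x_3 + 47/2x_1x_3 + 53/6x_2^2 + 115/8x_2x_3 + 185/32x_1 + 1013/240x_2 + 37/32x_3
  leading term x_2^3: subtract (-37/8)·h_3 from -37/15x_2^3 - 37/6x_2^2x_3 + 47/2x_1x_3 + 53/6x_2^2 + 115/8x_2x_3 + 185/32x_1 + 1013/240x_2 + 37/32x_3 → 47/2x_1x_3 + 188/15x_2^2 + 94/3x_2x_3 - 47/3x_2 - 1739/30
  leading term x_1x_3: subtract (47/6)·f_1 from 47/2x_1x_3 + 188/15x_2^2 + 94/3x_2x_3 - 47/3x_2 - 1739/30 → 0
  remainder 0.

Every S-polynomial of the final basis reduces to 0, so we have a Gröbner basis.
Inter-reduce: drop elements whose leading term is divisible by another's, tail-reduce, and make monic.
Reduced Gröbner basis: {x_2^3 + 5/2x_2^2x_3 + 3/2x_2^2 + 55/8x_2x_3 - 75/32x_1 - 129/16x_2 - 15/32x_3 - 47/2, x_1x_3 + 8/15x_2^2 + 4/3x_2x_3 - 2/3x_2 - 37/15}.
Label its elements g_1 = x_2^3 + 5/2x_2^2x_3 + 3/2x_2^2 + 55/8x_2x_3 - 75/32x_1 - 129/16x_2 - 15/32x_3 - 47/2, g_2 = x_1x_3 + 8/15x_2^2 + 4/3x_2x_3 - 2/3x_2 - 37/15.

Reduce p = 4x_1x_3 + 32/15x_2^2 + 16/3x_2x_3 - 8/3x_2 - 103/15 modulo G:
  leading term x_1x_3: subtract (4)·g_2 from 4x_1x_3 + 32/15x_2^2 + 16/3x_2x_3 - 8/3x_2 - 103/15 → 3
  leading term 1: no divisor's leading term divides it; move 3 to the remainder.
  normal form = 3.
The normal form is nonzero, so p ∉ I. Since p minus its normal form lies in I, I + (p) = I + (r) where r = 3; decide whether this ideal is the whole ring.
Here r = 3 is a nonzero constant, hence a unit: 1 ∈ I + (p), the Gröbner basis of I + (p) is {1}, and the enlarged system has no common solution — adjoining p is inconsistent.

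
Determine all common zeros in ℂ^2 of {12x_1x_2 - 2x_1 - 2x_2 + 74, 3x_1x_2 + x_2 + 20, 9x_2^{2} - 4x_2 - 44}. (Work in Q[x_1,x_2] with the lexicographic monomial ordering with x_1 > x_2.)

Compute a lex Gröbner basis by Buchberger's algorithm.
f_1 = 12x_1x_2 - 2x_1 - 2x_2 + 74, LT = x_1x_2.
f_2 = 3x_1x_2 + x_2 + 20, LT = x_1x_2.
f_3 = 9x_2^{2} - 4x_2 - 44, LT = x_2^{2}.

S(f_1,f_2): lcm = x_1x_2. S = -\tfrac{1}{6}x_1 - \tfrac{1}{2}x_2 - \tfrac{1}{2}.
  reduce S modulo (f_1, f_2, f_3):
  remainder -\tfrac{1}{6}x_1 - \tfrac{1}{2}x_2 - \tfrac{1}{2} ≠ 0; add h_4 = -\tfrac{1}{6}x_1 - \tfrac{1}{2}x_2 - \tfrac{1}{2} to the basis.

S(f_1,f_3): lcm = x_1x_2^{2}. S = \tfrac{5}{18}x_1x_2 + \tfrac{44}{9}x_1 - \tfrac{1}{6}x_2^{2} + \tfrac{37}{6}x_2.
  reduce S modulo (f_1, f_2, f_3, h_4):
  remainder -\tfrac{26}{3}x_2 - \tfrac{52}{3} ≠ 0; add h_5 = -\tfrac{26}{3}x_2 - \tfrac{52}{3} to the basis.

The other S-polynomials (S(f_2,f_3), S(f_1,h_4), S(f_2,h_4), S(f_3,h_4), S(f_1,h_5), S(f_2,h_5), S(f_3,h_5), S(h_4,h_5)) all reduce to 0 modulo the current basis, so we have a Gröbner basis.
Inter-reduce: drop elements whose leading term is divisible by another's, tail-reduce, and make monic.
Reduced Gröbner basis: {x_1 - 3, x_2 + 2}.

The lex basis is triangular: the last element involves only x_2. Solving x_2 + 2 = 0 gives x_2 ∈ {-2}; substituting each value into the earlier elements determines the remaining variables.
  x_2 = -2: the earlier basis element becomes x_1 - 3 = 0, giving x_1 = 3 — point (3, -2).

{(3, -2)}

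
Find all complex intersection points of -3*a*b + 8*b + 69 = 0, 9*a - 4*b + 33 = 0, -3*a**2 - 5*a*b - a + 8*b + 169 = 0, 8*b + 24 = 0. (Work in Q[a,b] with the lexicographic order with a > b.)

Compute a lex Gröbner basis by Buchberger's algorithm.
f_1 = -3*a*b + 8*b + 69, LT = a*b.
f_2 = 9*a - 4*b + 33, LT = a.
f_3 = -3*a**2 - 5*a*b - a + 8*b + 169, LT = a**2.
f_4 = 8*b + 24, LT = b.

The S-polynomials (S(f_1,f_2), S(f_1,f_3), S(f_1,f_4), S(f_2,f_3), S(f_2,f_4), S(f_3,f_4)) all reduce to 0 modulo the current basis, so we have a Gröbner basis.
Inter-reduce: drop elements whose leading term is divisible by another's, tail-reduce, and make monic.
Reduced Gröbner basis: {a + 5, b + 3}.

From the last basis element, b + 3 = 0, so b takes values in {-3}. Each choice, substituted upward through the basis, yields the corresponding point(s) of the solution set.
  b = -3: the earlier basis element becomes a + 5 = 0, giving a = -5 — point (-5, -3).

{(-5, -3)}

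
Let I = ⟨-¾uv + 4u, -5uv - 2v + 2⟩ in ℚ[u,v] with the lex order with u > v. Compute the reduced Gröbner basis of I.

f_1 = -¾uv + 4u, LT = uv.
f_2 = -5uv - 2v + 2, LT = uv.

S(f_1,f_2): lcm = uv. S = -16/3u - ⅖v + ⅖.
  reduce S modulo (f_1, f_2):
  remainder -16/3u - ⅖v + ⅖ ≠ 0; add g_3 = -16/3u - ⅖v + ⅖ to the basis.

S(f_1,g_3): lcm = uv. S = -16/3u - 3/40v² + 3/40v.
  reduce S modulo (f_1, f_2, g_3):
  remainder -3/40v² + 19/40v - ⅖ ≠ 0; add g_4 = -3/40v² + 19/40v - ⅖ to the basis.

The other S-polynomials (S(f_2,g_3), S(f_1,g_4), S(f_2,g_4), S(g_3,g_4)) all reduce to 0 modulo the current basis, so we have a Gröbner basis.
Inter-reduce: drop elements whose leading term is divisible by another's, tail-reduce, and make monic.

G = {u + 3/40v - 3/40, v² - 19/3v + 16/3}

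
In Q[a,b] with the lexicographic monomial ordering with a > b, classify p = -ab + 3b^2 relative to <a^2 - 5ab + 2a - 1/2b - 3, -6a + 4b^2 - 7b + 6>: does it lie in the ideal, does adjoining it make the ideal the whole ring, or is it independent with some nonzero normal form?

-ab + 3b^2 is independent of I; its normal form modulo I is -2/3b^3 + 25/6b^2 - b.

First compute the reduced Gröbner basis of I by Buchberger's algorithm.
f_1 = a^2 - 5ab + 2a - 1/2b - 3, LT = a^2.
f_2 = -6a + 4b^2 - 7b + 6, LT = a.

S(f_1,f_2): lcm = a^2. S = 2/3ab^2 - 37/6ab + 3a - 1/2b - 3.
  reduce S modulo (f_1, f_2):
  remainder 4/9b^4 - 44/9b^3 + 355/36b^2 - 61/6b ≠ 0; add h_3 = 4/9b^4 - 44/9b^3 + 355/36b^2 - 61/6b to the basis.

The other S-polynomials (S(f_1,h_3), S(f_2,h_3)) all reduce to 0 modulo the current basis, so we have a Gröbner basis.
Inter-reduce: drop elements whose leading term is divisible by another's, tail-reduce, and make monic.
Reduced Gröbner basis: {a - 2/3b^2 + 7/6b - 1, b^4 - 11b^3 + 355/16b^2 - 183/8b}.
Label its elements g_1 = a - 2/3b^2 + 7/6b - 1, g_2 = b^4 - 11b^3 + 355/16b^2 - 183/8b.

Reduce p = -ab + 3b^2 modulo G:
  leading term ab: subtract (-b)·g_1 from -ab + 3b^2 → -2/3b^3 + 25/6b^2 - b
  leading term b^3: no divisor's leading term divides it; move -2/3b^3 to the remainder.
  leading term b^2: no divisor's leading term divides it; move 25/6b^2 to the remainder.
  leading term b: no divisor's leading term divides it; move -b to the remainder.
  normal form = -2/3b^3 + 25/6b^2 - b.
The normal form is nonzero, so p ∉ I. Since p minus its normal form lies in I, I + (p) = I + (r) where r = -2/3b^3 + 25/6b^2 - b; decide whether this ideal is the whole ring.
Run Buchberger on G together with r (pairs among the g_i already reduce to 0 since G is a Gröbner basis):
g_1 = a - 2/3b^2 + 7/6b - 1, LT = a.
g_2 = b^4 - 11b^3 + 355/16b^2 - 183/8b, LT = b^4.
r = -2/3b^3 + 25/6b^2 - b, LT = b^3.

S(g_2,r): lcm = b^4. S = -19/4b^3 + 331/16b^2 - 183/8b.
  reduce S modulo (g_1, g_2, r):
  remainder -9b^2 - 63/4b ≠ 0; add m_4 = -9b^2 - 63/4b to the basis.

S(g_2,m_4): lcm = b^4. S = -51/4b^3 + 355/16b^2 - 183/8b.
  reduce S modulo (g_1, g_2, r, m_4):
  remainder 775/8b ≠ 0; add m_5 = 775/8b to the basis.

The other S-polynomials (S(g_1,g_2), S(g_1,r), S(g_1,m_4), S(r,m_4), S(g_1,m_5), S(g_2,m_5), S(r,m_5), S(m_4,m_5)) all reduce to 0 modulo the current basis, so we have a Gröbner basis.
Inter-reduce: drop elements whose leading term is divisible by another's, tail-reduce, and make monic.
Reduced Gröbner basis: {a - 1, b}.
The reduced Gröbner basis of I + (p) is {a - 1, b} ≠ {1}, a proper ideal, so the enlarged system stays consistent: p is independent of I, with normal form -2/3b^3 + 25/6b^2 - b.

The remainder on division by a Gröbner basis is unique — it is the normal form.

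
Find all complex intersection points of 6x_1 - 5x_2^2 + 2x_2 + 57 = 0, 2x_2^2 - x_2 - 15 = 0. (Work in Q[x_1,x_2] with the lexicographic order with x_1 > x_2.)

{(-83/24, -5/2), (-3, 3)}

Compute a lex Gröbner basis by Buchberger's algorithm.
f_1 = 6x_1 - 5x_2^2 + 2x_2 + 57, LT = x_1.
f_2 = 2x_2^2 - x_2 - 15, LT = x_2^2.

The S-polynomials (S(f_1,f_2)) all reduce to 0 modulo the current basis, so we have a Gröbner basis.
Inter-reduce: drop elements whose leading term is divisible by another's, tail-reduce, and make monic.
Reduced Gröbner basis: {x_1 - 1/12x_2 + 13/4, x_2^2 - 1/2x_2 - 15/2}.

From the last basis element, x_2^2 - 1/2x_2 - 15/2 = 0, so x_2 takes values in {-5/2, 3}. Each choice, substituted upward through the basis, yields the corresponding point(s) of the solution set.
  x_2 = -5/2: the earlier basis element becomes x_1 + 83/24 = 0, giving x_1 = -83/24 — point (-83/24, -5/2).
  x_2 = 3: the earlier basis element becomes x_1 + 3 = 0, giving x_1 = -3 — point (-3, 3).
Each listed point satisfies every original equation (direct substitution).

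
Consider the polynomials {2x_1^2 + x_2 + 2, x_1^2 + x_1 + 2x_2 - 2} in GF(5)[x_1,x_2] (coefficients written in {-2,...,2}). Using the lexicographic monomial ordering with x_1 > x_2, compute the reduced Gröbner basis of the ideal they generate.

G = {x_1 - x_2 + 2, x_2^2 - x_2}

f_1 = 2x_1^2 + x_2 + 2, LT = x_1^2.
f_2 = x_1^2 + x_1 + 2x_2 - 2, LT = x_1^2.

S(f_1,f_2): lcm = x_1^2. S = -x_1 + x_2 - 2.
  leading term x_1: no divisor's leading term divides it; move -x_1 to the remainder.
  leading term x_2: no divisor's leading term divides it; move x_2 to the remainder.
  leading term 1: no divisor's leading term divides it; move -2 to the remainder.
  remainder -x_1 + x_2 - 2 ≠ 0; add g_3 = -x_1 + x_2 - 2 to the basis.

S(f_1,g_3): lcm = x_1^2. S = x_1x_2 - 2x_1 - 2x_2 + 1.
  leading term x_1x_2: subtract (-x_2)·g_3 from x_1x_2 - 2x_1 - 2x_2 + 1 → -2x_1 + x_2^2 + x_2 + 1
  leading term x_1: subtract (2)·g_3 from -2x_1 + x_2^2 + x_2 + 1 → x_2^2 - x_2
  leading term x_2^2: no divisor's leading term divides it; move x_2^2 to the remainder.
  leading term x_2: no divisor's leading term divides it; move -x_2 to the remainder.
  remainder x_2^2 - x_2 ≠ 0; add g_4 = x_2^2 - x_2 to the basis.

The other S-polynomials (S(f_2,g_3), S(f_1,g_4), S(f_2,g_4), S(g_3,g_4)) all reduce to 0 modulo the current basis, so we have a Gröbner basis.
Inter-reduce: drop elements whose leading term is divisible by another's, tail-reduce, and make monic.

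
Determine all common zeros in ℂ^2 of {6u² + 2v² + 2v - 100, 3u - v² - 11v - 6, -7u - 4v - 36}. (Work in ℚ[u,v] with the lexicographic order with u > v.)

Compute a lex Gröbner basis by Buchberger's algorithm.
f_1 = 6u² + 2v² + 2v - 100, LT = u².
f_2 = 3u - v² - 11v - 6, LT = u.
f_3 = -7u - 4v - 36, LT = u.

S(f_1,f_2): lcm = u². S = ⅓uv² + 11/3uv + 2u + ⅓v² + ⅓v - 50/3.
  leading term uv²: subtract (1/9v²)·f_2 from ⅓uv² + 11/3uv + 2u + ⅓v² + ⅓v - 50/3 → 11/3uv + 2u + 1/9v⁴ + 11/9v³ + v² + ⅓v - 50/3
  leading term uv: subtract (11/9v)·f_2 from 11/3uv + 2u + 1/9v⁴ + 11/9v³ + v² + ⅓v - 50/3 → 2u + 1/9v⁴ + 22/9v³ + 130/9v² + 23/3v - 50/3
  leading term u: subtract (⅔)·f_2 from 2u + 1/9v⁴ + 22/9v³ + 130/9v² + 23/3v - 50/3 → 1/9v⁴ + 22/9v³ + 136/9v² + 15v - 38/3
  leading term v⁴: no divisor's leading term divides it; move 1/9v⁴ to the remainder.
  leading term v³: no divisor's leading term divides it; move 22/9v³ to the remainder.
  leading term v²: no divisor's leading term divides it; move 136/9v² to the remainder.
  leading term v: no divisor's leading term divides it; move 15v to the remainder.
  leading term 1: no divisor's leading term divides it; move -38/3 to the remainder.
  remainder 1/9v⁴ + 22/9v³ + 136/9v² + 15v - 38/3 ≠ 0; add h_4 = 1/9v⁴ + 22/9v³ + 136/9v² + 15v - 38/3 to the basis.

S(f_1,f_3): lcm = u². S = -4/7uv - 36/7u + ⅓v² + ⅓v - 50/3.
  leading term uv: subtract (-4/21v)·f_2 from -4/7uv - 36/7u + ⅓v² + ⅓v - 50/3 → -36/7u - 4/21v³ - 37/21v² - 17/21v - 50/3
  leading term u: subtract (-12/7)·f_2 from -36/7u - 4/21v³ - 37/21v² - 17/21v - 50/3 → -4/21v³ - 73/21v² - 59/3v - 566/21
  leading term v³: no divisor's leading term divides it; move -4/21v³ to the remainder.
  leading term v²: no divisor's leading term divides it; move -73/21v² to the remainder.
  leading term v: no divisor's leading term divides it; move -59/3v to the remainder.
  leading term 1: no divisor's leading term divides it; move -566/21 to the remainder.
  remainder -4/21v³ - 73/21v² - 59/3v - 566/21 ≠ 0; add h_5 = -4/21v³ - 73/21v² - 59/3v - 566/21 to the basis.

S(f_2,f_3): lcm = u. S = -⅓v² - 89/21v - 50/7.
  leading term v²: no divisor's leading term divides it; move -⅓v² to the remainder.
  leading term v: no divisor's leading term divides it; move -89/21v to the remainder.
  leading term 1: no divisor's leading term divides it; move -50/7 to the remainder.
  remainder -⅓v² - 89/21v - 50/7 ≠ 0; add h_6 = -⅓v² - 89/21v - 50/7 to the basis.

S(f_1,h_4): leading monomials are coprime, so the S-polynomial reduces to 0 (Buchberger's first criterion).
S(f_2,h_4): leading monomials are coprime, so the S-polynomial reduces to 0 (Buchberger's first criterion).
S(f_3,h_4): leading monomials are coprime, so the S-polynomial reduces to 0 (Buchberger's first criterion).
S(f_1,h_5): leading monomials are coprime, so the S-polynomial reduces to 0 (Buchberger's first criterion).
S(f_2,h_5): leading monomials are coprime, so the S-polynomial reduces to 0 (Buchberger's first criterion).
S(f_3,h_5): leading monomials are coprime, so the S-polynomial reduces to 0 (Buchberger's first criterion).
S(h_4,h_5): lcm = v⁴. S = 15/4v³ + 131/4v² - 13/2v - 114.
  leading term v³: subtract (-315/16)·h_5 from 15/4v³ + 131/4v² - 13/2v - 114 → -571/16v² - 6299/16v - 5157/8
  leading term v²: subtract (1713/16)·h_6 from -571/16v² - 6299/16v - 5157/8 → 3363/56v + 3363/28
  leading term v: no divisor's leading term divides it; move 3363/56v to the remainder.
  leading term 1: no divisor's leading term divides it; move 3363/28 to the remainder.
  remainder 3363/56v + 3363/28 ≠ 0; add h_7 = 3363/56v + 3363/28 to the basis.

S(f_1,h_6): leading monomials are coprime, so the S-polynomial reduces to 0 (Buchberger's first criterion).
S(f_2,h_6): leading monomials are coprime, so the S-polynomial reduces to 0 (Buchberger's first criterion).
S(f_3,h_6): leading monomials are coprime, so the S-polynomial reduces to 0 (Buchberger's first criterion).
S(h_4,h_6): lcm = v⁴. S = 65/7v³ + 802/7v² + 135v - 114.
  leading term v³: subtract (-195/4)·h_5 from 65/7v³ + 802/7v² + 135v - 114 → -1537/28v² - 3295/4v - 19991/14
  leading term v²: subtract (4611/28)·h_6 from -1537/28v² - 3295/4v - 19991/14 → -12331/98v - 12331/49
  leading term v: subtract (-44/21)·h_7 from -12331/98v - 12331/49 → 0
  remainder 0.

S(h_5,h_6): lcm = v³. S = 155/28v² + 2291/28v + 283/2.
  leading term v²: subtract (-465/28)·h_6 from 155/28v² + 2291/28v + 283/2 → 1121/98v + 1121/49
  leading term v: subtract (4/21)·h_7 from 1121/98v + 1121/49 → 0
  remainder 0.

S(f_1,h_7): leading monomials are coprime, so the S-polynomial reduces to 0 (Buchberger's first criterion).
S(f_2,h_7): leading monomials are coprime, so the S-polynomial reduces to 0 (Buchberger's first criterion).
S(f_3,h_7): leading monomials are coprime, so the S-polynomial reduces to 0 (Buchberger's first criterion).
S(h_4,h_7): lcm = v⁴. S = 20v³ + 136v² + 135v - 114.
  leading term v³: subtract (-105)·h_5 from 20v³ + 136v² + 135v - 114 → -229v² - 1930v - 2944
  leading term v²: subtract (687)·h_6 from -229v² - 1930v - 2944 → 6871/7v + 13742/7
  leading term v: subtract (54968/3363)·h_7 from 6871/7v + 13742/7 → 0
  remainder 0.

S(h_5,h_7): lcm = v³. S = 65/4v² + 413/4v + 283/2.
  leading term v²: subtract (-195/4)·h_6 from 65/4v² + 413/4v + 283/2 → -1447/14v - 1447/7
  leading term v: subtract (-5788/3363)·h_7 from -1447/14v - 1447/7 → 0
  remainder 0.

S(h_6,h_7): lcm = v². S = 75/7v + 150/7.
  leading term v: subtract (200/1121)·h_7 from 75/7v + 150/7 → 0
  remainder 0.

Every S-polynomial of the final basis reduces to 0, so we have a Gröbner basis.
Inter-reduce: drop elements whose leading term is divisible by another's, tail-reduce, and make monic.
Reduced Gröbner basis: {u + 4, v + 2}.

From the last basis element, v + 2 = 0, so v takes values in {-2}. Each choice, substituted upward through the basis, yields the corresponding point(s) of the solution set.
  v = -2: the earlier basis element becomes u + 4 = 0, giving u = -4 — point (-4, -2).
Check: every point annihilates each of the original generators.

{(-4, -2)}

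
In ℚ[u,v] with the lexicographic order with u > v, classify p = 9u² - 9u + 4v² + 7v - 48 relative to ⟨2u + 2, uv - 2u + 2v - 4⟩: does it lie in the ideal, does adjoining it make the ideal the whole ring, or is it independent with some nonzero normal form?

First compute the reduced Gröbner basis of I by Buchberger's algorithm.
f_1 = 2u + 2, LT = u.
f_2 = uv - 2u + 2v - 4, LT = uv.

S(f_1,f_2): lcm = uv. S = 2u - v + 4.
  leading term u: subtract (1)·f_1 from 2u - v + 4 → -v + 2
  leading term v: no divisor's leading term divides it; move -v to the remainder.
  leading term 1: no divisor's leading term divides it; move 2 to the remainder.
  remainder -v + 2 ≠ 0; add h_3 = -v + 2 to the basis.

The other S-polynomials (S(f_1,h_3), S(f_2,h_3)) all reduce to 0 modulo the current basis, so we have a Gröbner basis.
Inter-reduce: drop elements whose leading term is divisible by another's, tail-reduce, and make monic.
Reduced Gröbner basis: {u + 1, v - 2}.
Label its elements g_1 = u + 1, g_2 = v - 2.

Reduce p = 9u² - 9u + 4v² + 7v - 48 modulo G:
  leading term u²: subtract (9u)·g_1 from 9u² - 9u + 4v² + 7v - 48 → -18u + 4v² + 7v - 48
  leading term u: subtract (-18)·g_1 from -18u + 4v² + 7v - 48 → 4v² + 7v - 30
  leading term v²: subtract (4v)·g_2 from 4v² + 7v - 30 → 15v - 30
  leading term v: subtract (15)·g_2 from 15v - 30 → 0
  normal form = 0.
Since the normal form is 0, p ∈ I.

Ideal membership is decidable via reduction modulo a Gröbner basis.

9u² - 9u + 4v² + 7v - 48 lies in I (it reduces to 0).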